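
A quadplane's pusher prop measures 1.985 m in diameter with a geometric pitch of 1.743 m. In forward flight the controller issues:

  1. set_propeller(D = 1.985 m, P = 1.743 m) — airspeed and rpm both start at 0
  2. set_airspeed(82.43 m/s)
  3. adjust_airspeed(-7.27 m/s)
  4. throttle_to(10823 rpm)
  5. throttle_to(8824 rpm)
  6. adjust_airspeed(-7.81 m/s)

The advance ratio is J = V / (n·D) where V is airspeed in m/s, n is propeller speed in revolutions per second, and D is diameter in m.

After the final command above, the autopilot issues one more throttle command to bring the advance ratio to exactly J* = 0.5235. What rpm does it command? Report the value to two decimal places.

rpm = 3888.76

set_propeller: D = 1.985 m, P = 1.743 m (p = P/D = 0.878086); state ← (V=0, rpm=0)
set_airspeed(82.43): V ← 82.43 m/s
adjust_airspeed(-7.27): V ← 82.43 -7.27 = 75.16 m/s
throttle_to(10823): rpm ← 10823
throttle_to(8824): rpm ← 8824
adjust_airspeed(-7.81): V ← 75.16 -7.81 = 67.35 m/s
final state: V = 67.35 m/s, rpm = 8824 → n = rpm/60 = 147.066667 rev/s
target J* = 0.5235; solve J* = V/(n·D) for n: n = V/(J*·D) = 67.35/(0.5235 × 1.985) = 64.812743 rev/s
rpm = 60·n = 3888.764588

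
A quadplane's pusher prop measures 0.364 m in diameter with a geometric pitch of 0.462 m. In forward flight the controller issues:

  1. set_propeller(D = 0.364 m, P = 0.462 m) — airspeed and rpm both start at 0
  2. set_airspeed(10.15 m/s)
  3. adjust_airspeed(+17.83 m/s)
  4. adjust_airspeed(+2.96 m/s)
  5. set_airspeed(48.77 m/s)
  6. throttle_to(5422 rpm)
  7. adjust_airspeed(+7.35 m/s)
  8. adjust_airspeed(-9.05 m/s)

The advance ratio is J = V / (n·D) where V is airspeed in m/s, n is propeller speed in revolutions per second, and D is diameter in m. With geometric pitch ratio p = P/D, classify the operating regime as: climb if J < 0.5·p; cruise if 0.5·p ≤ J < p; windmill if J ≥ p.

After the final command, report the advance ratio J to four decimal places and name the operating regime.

set_propeller: D = 0.364 m, P = 0.462 m (p = P/D = 1.269231); state ← (V=0, rpm=0)
set_airspeed(10.15): V ← 10.15 m/s
adjust_airspeed(+17.83): V ← 10.15 +17.83 = 27.98 m/s
adjust_airspeed(+2.96): V ← 27.98 +2.96 = 30.94 m/s
set_airspeed(48.77): V ← 48.77 m/s
throttle_to(5422): rpm ← 5422
adjust_airspeed(+7.35): V ← 48.77 +7.35 = 56.12 m/s
adjust_airspeed(-9.05): V ← 56.12 -9.05 = 47.07 m/s
final state: V = 47.07 m/s, rpm = 5422 → n = rpm/60 = 90.366667 rev/s
J = V / (n·D) = 47.07 / (90.366667 × 0.364) = 1.430983
regime bands: climb J<0.6346 | cruise [0.6346, 1.2692) | windmill J≥1.2692
J = 1.4310 → windmill

J = 1.4310, regime = windmill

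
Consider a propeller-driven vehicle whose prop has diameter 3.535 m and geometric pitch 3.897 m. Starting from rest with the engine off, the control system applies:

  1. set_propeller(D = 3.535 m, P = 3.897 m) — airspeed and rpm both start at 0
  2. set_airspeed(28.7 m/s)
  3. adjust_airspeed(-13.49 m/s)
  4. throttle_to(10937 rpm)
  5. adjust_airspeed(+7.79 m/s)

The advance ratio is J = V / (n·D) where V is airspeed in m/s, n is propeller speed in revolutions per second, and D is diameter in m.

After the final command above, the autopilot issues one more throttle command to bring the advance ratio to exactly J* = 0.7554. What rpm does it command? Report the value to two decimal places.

rpm = 516.79

set_propeller: D = 3.535 m, P = 3.897 m (p = P/D = 1.102405); state ← (V=0, rpm=0)
set_airspeed(28.7): V ← 28.7 m/s
adjust_airspeed(-13.49): V ← 28.7 -13.49 = 15.21 m/s
throttle_to(10937): rpm ← 10937
adjust_airspeed(+7.79): V ← 15.21 +7.79 = 23 m/s
final state: V = 23 m/s, rpm = 10937 → n = rpm/60 = 182.283333 rev/s
target J* = 0.7554; solve J* = V/(n·D) for n: n = V/(J*·D) = 23/(0.7554 × 3.535) = 8.613139 rev/s
rpm = 60·n = 516.788318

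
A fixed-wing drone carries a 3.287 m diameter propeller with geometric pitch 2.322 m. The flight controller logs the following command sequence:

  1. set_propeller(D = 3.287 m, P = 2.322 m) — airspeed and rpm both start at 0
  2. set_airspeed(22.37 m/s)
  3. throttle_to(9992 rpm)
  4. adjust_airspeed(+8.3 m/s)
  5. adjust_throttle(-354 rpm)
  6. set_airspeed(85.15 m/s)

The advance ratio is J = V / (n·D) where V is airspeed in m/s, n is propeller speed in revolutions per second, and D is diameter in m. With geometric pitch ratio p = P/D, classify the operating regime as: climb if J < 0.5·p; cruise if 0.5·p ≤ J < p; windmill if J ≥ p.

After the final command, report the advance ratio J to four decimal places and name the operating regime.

set_propeller: D = 3.287 m, P = 2.322 m (p = P/D = 0.706419); state ← (V=0, rpm=0)
set_airspeed(22.37): V ← 22.37 m/s
throttle_to(9992): rpm ← 9992
adjust_airspeed(+8.3): V ← 22.37 +8.3 = 30.67 m/s
adjust_throttle(-354): rpm ← 9992 -354 = 9638
set_airspeed(85.15): V ← 85.15 m/s
final state: V = 85.15 m/s, rpm = 9638 → n = rpm/60 = 160.633333 rev/s
J = V / (n·D) = 85.15 / (160.633333 × 3.287) = 0.161268
regime bands: climb J<0.3532 | cruise [0.3532, 0.7064) | windmill J≥0.7064
J = 0.1613 → climb

J = 0.1613, regime = climb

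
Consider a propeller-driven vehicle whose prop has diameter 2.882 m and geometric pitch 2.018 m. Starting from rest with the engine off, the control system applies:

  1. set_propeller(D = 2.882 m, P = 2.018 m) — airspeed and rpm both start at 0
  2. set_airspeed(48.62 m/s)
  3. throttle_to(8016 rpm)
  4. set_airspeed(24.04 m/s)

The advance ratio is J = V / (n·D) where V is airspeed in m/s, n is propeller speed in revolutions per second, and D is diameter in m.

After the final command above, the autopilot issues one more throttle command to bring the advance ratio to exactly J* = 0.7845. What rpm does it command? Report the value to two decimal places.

rpm = 637.97

set_propeller: D = 2.882 m, P = 2.018 m (p = P/D = 0.700208); state ← (V=0, rpm=0)
set_airspeed(48.62): V ← 48.62 m/s
throttle_to(8016): rpm ← 8016
set_airspeed(24.04): V ← 24.04 m/s
final state: V = 24.04 m/s, rpm = 8016 → n = rpm/60 = 133.600000 rev/s
target J* = 0.7845; solve J* = V/(n·D) for n: n = V/(J*·D) = 24.04/(0.7845 × 2.882) = 10.632797 rev/s
rpm = 60·n = 637.967844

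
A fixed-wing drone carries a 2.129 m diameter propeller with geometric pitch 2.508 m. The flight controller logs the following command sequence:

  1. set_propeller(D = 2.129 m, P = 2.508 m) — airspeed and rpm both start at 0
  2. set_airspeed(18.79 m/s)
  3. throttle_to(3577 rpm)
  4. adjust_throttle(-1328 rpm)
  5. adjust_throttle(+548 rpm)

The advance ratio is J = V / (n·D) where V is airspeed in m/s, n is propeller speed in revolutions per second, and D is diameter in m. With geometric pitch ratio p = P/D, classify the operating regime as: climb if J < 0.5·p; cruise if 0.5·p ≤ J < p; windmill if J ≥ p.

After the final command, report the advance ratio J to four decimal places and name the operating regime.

J = 0.1893, regime = climb

set_propeller: D = 2.129 m, P = 2.508 m (p = P/D = 1.178018); state ← (V=0, rpm=0)
set_airspeed(18.79): V ← 18.79 m/s
throttle_to(3577): rpm ← 3577
adjust_throttle(-1328): rpm ← 3577 -1328 = 2249
adjust_throttle(+548): rpm ← 2249 +548 = 2797
final state: V = 18.79 m/s, rpm = 2797 → n = rpm/60 = 46.616667 rev/s
J = V / (n·D) = 18.79 / (46.616667 × 2.129) = 0.189326
regime bands: climb J<0.5890 | cruise [0.5890, 1.1780) | windmill J≥1.1780
J = 0.1893 → climb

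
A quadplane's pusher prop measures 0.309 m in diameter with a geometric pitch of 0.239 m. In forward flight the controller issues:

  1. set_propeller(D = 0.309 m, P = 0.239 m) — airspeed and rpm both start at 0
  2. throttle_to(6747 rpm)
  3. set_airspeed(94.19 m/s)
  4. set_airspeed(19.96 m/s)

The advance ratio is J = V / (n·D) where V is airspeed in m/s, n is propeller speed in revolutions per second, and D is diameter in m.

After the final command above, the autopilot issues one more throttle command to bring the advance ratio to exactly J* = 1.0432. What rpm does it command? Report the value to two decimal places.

set_propeller: D = 0.309 m, P = 0.239 m (p = P/D = 0.773463); state ← (V=0, rpm=0)
throttle_to(6747): rpm ← 6747
set_airspeed(94.19): V ← 94.19 m/s
set_airspeed(19.96): V ← 19.96 m/s
final state: V = 19.96 m/s, rpm = 6747 → n = rpm/60 = 112.450000 rev/s
target J* = 1.0432; solve J* = V/(n·D) for n: n = V/(J*·D) = 19.96/(1.0432 × 0.309) = 61.920504 rev/s
rpm = 60·n = 3715.230210

rpm = 3715.23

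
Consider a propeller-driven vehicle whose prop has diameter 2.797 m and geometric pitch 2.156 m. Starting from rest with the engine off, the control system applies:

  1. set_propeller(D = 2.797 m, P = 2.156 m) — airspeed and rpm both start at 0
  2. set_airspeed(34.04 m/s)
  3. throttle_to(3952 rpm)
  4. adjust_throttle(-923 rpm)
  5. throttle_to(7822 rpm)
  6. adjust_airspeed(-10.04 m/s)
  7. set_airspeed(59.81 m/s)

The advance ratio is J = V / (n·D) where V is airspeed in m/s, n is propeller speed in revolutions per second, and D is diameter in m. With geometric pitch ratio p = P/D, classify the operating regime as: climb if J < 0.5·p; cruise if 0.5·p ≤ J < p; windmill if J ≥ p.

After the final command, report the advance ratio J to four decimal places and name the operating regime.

J = 0.1640, regime = climb

set_propeller: D = 2.797 m, P = 2.156 m (p = P/D = 0.770826); state ← (V=0, rpm=0)
set_airspeed(34.04): V ← 34.04 m/s
throttle_to(3952): rpm ← 3952
adjust_throttle(-923): rpm ← 3952 -923 = 3029
throttle_to(7822): rpm ← 7822
adjust_airspeed(-10.04): V ← 34.04 -10.04 = 24 m/s
set_airspeed(59.81): V ← 59.81 m/s
final state: V = 59.81 m/s, rpm = 7822 → n = rpm/60 = 130.366667 rev/s
J = V / (n·D) = 59.81 / (130.366667 × 2.797) = 0.164027
regime bands: climb J<0.3854 | cruise [0.3854, 0.7708) | windmill J≥0.7708
J = 0.1640 → climb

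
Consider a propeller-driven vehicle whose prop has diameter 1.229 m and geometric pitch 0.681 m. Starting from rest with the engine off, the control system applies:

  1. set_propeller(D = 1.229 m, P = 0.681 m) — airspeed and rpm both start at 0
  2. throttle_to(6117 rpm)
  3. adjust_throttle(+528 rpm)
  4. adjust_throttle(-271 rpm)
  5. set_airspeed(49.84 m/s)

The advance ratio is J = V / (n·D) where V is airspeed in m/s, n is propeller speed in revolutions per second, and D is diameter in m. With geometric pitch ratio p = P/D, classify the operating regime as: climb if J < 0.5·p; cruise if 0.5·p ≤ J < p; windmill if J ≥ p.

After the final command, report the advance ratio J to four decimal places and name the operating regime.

set_propeller: D = 1.229 m, P = 0.681 m (p = P/D = 0.554109); state ← (V=0, rpm=0)
throttle_to(6117): rpm ← 6117
adjust_throttle(+528): rpm ← 6117 +528 = 6645
adjust_throttle(-271): rpm ← 6645 -271 = 6374
set_airspeed(49.84): V ← 49.84 m/s
final state: V = 49.84 m/s, rpm = 6374 → n = rpm/60 = 106.233333 rev/s
J = V / (n·D) = 49.84 / (106.233333 × 1.229) = 0.381738
regime bands: climb J<0.2771 | cruise [0.2771, 0.5541) | windmill J≥0.5541
J = 0.3817 → cruise

J = 0.3817, regime = cruise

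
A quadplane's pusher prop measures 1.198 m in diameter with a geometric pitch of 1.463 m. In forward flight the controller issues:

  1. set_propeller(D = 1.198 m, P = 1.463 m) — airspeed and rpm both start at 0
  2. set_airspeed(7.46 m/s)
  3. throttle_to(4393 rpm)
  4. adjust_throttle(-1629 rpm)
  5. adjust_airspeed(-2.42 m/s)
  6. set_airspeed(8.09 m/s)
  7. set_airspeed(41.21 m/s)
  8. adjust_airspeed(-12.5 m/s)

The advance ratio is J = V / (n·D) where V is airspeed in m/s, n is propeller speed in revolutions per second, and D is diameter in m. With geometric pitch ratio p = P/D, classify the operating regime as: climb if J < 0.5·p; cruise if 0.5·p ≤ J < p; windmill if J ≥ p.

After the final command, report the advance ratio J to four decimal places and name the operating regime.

J = 0.5202, regime = climb

set_propeller: D = 1.198 m, P = 1.463 m (p = P/D = 1.221202); state ← (V=0, rpm=0)
set_airspeed(7.46): V ← 7.46 m/s
throttle_to(4393): rpm ← 4393
adjust_throttle(-1629): rpm ← 4393 -1629 = 2764
adjust_airspeed(-2.42): V ← 7.46 -2.42 = 5.04 m/s
set_airspeed(8.09): V ← 8.09 m/s
set_airspeed(41.21): V ← 41.21 m/s
adjust_airspeed(-12.5): V ← 41.21 -12.5 = 28.71 m/s
final state: V = 28.71 m/s, rpm = 2764 → n = rpm/60 = 46.066667 rev/s
J = V / (n·D) = 28.71 / (46.066667 × 1.198) = 0.520223
regime bands: climb J<0.6106 | cruise [0.6106, 1.2212) | windmill J≥1.2212
J = 0.5202 → climb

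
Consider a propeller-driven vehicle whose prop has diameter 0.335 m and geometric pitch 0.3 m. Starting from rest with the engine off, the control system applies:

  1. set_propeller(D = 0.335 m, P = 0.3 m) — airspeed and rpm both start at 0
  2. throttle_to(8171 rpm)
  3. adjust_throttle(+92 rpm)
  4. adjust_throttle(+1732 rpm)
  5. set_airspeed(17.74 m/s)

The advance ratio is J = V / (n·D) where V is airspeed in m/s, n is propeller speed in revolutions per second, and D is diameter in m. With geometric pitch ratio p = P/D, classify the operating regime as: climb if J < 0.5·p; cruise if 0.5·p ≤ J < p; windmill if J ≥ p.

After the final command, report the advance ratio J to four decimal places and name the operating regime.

set_propeller: D = 0.335 m, P = 0.3 m (p = P/D = 0.895522); state ← (V=0, rpm=0)
throttle_to(8171): rpm ← 8171
adjust_throttle(+92): rpm ← 8171 +92 = 8263
adjust_throttle(+1732): rpm ← 8263 +1732 = 9995
set_airspeed(17.74): V ← 17.74 m/s
final state: V = 17.74 m/s, rpm = 9995 → n = rpm/60 = 166.583333 rev/s
J = V / (n·D) = 17.74 / (166.583333 × 0.335) = 0.317890
regime bands: climb J<0.4478 | cruise [0.4478, 0.8955) | windmill J≥0.8955
J = 0.3179 → climb

J = 0.3179, regime = climb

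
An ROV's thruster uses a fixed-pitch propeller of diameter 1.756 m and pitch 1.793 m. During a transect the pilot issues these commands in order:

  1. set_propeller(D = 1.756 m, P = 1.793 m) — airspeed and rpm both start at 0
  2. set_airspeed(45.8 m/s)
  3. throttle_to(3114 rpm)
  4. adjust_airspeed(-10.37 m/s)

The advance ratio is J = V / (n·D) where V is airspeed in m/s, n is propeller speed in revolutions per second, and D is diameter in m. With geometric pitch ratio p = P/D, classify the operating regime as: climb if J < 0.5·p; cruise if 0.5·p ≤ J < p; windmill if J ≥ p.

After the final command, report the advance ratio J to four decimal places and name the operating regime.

set_propeller: D = 1.756 m, P = 1.793 m (p = P/D = 1.021071); state ← (V=0, rpm=0)
set_airspeed(45.8): V ← 45.8 m/s
throttle_to(3114): rpm ← 3114
adjust_airspeed(-10.37): V ← 45.8 -10.37 = 35.43 m/s
final state: V = 35.43 m/s, rpm = 3114 → n = rpm/60 = 51.900000 rev/s
J = V / (n·D) = 35.43 / (51.900000 × 1.756) = 0.388758
regime bands: climb J<0.5105 | cruise [0.5105, 1.0211) | windmill J≥1.0211
J = 0.3888 → climb

J = 0.3888, regime = climb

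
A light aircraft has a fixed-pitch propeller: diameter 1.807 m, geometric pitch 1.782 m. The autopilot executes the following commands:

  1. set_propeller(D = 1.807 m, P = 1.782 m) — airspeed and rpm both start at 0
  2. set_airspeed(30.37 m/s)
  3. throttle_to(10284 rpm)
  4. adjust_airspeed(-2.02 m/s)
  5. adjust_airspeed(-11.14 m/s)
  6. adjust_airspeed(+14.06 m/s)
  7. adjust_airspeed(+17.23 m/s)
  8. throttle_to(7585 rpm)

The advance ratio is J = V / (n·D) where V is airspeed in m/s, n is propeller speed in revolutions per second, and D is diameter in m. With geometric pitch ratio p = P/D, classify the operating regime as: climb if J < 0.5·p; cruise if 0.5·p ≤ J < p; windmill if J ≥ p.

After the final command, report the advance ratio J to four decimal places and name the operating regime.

J = 0.2123, regime = climb

set_propeller: D = 1.807 m, P = 1.782 m (p = P/D = 0.986165); state ← (V=0, rpm=0)
set_airspeed(30.37): V ← 30.37 m/s
throttle_to(10284): rpm ← 10284
adjust_airspeed(-2.02): V ← 30.37 -2.02 = 28.35 m/s
adjust_airspeed(-11.14): V ← 28.35 -11.14 = 17.21 m/s
adjust_airspeed(+14.06): V ← 17.21 +14.06 = 31.27 m/s
adjust_airspeed(+17.23): V ← 31.27 +17.23 = 48.5 m/s
throttle_to(7585): rpm ← 7585
final state: V = 48.5 m/s, rpm = 7585 → n = rpm/60 = 126.416667 rev/s
J = V / (n·D) = 48.5 / (126.416667 × 1.807) = 0.212314
regime bands: climb J<0.4931 | cruise [0.4931, 0.9862) | windmill J≥0.9862
J = 0.2123 → climb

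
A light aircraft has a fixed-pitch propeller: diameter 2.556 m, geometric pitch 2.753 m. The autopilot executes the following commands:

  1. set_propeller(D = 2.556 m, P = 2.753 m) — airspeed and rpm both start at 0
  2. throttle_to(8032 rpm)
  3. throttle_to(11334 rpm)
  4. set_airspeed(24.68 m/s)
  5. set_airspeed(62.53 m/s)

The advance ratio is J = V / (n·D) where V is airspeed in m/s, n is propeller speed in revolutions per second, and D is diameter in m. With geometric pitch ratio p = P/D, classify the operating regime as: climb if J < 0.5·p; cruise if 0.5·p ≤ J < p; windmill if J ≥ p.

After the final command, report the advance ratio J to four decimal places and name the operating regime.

J = 0.1295, regime = climb

set_propeller: D = 2.556 m, P = 2.753 m (p = P/D = 1.077074); state ← (V=0, rpm=0)
throttle_to(8032): rpm ← 8032
throttle_to(11334): rpm ← 11334
set_airspeed(24.68): V ← 24.68 m/s
set_airspeed(62.53): V ← 62.53 m/s
final state: V = 62.53 m/s, rpm = 11334 → n = rpm/60 = 188.900000 rev/s
J = V / (n·D) = 62.53 / (188.900000 × 2.556) = 0.129508
regime bands: climb J<0.5385 | cruise [0.5385, 1.0771) | windmill J≥1.0771
J = 0.1295 → climb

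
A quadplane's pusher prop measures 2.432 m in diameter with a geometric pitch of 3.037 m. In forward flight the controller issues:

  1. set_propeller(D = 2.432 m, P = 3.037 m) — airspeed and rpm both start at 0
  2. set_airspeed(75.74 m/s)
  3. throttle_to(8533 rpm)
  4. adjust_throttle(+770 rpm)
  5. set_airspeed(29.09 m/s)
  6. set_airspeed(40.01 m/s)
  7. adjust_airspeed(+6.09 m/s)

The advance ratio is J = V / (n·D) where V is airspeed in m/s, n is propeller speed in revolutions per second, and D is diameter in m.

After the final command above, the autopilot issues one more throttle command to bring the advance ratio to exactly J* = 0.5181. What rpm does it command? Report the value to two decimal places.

set_propeller: D = 2.432 m, P = 3.037 m (p = P/D = 1.248766); state ← (V=0, rpm=0)
set_airspeed(75.74): V ← 75.74 m/s
throttle_to(8533): rpm ← 8533
adjust_throttle(+770): rpm ← 8533 +770 = 9303
set_airspeed(29.09): V ← 29.09 m/s
set_airspeed(40.01): V ← 40.01 m/s
adjust_airspeed(+6.09): V ← 40.01 +6.09 = 46.1 m/s
final state: V = 46.1 m/s, rpm = 9303 → n = rpm/60 = 155.050000 rev/s
target J* = 0.5181; solve J* = V/(n·D) for n: n = V/(J*·D) = 46.1/(0.5181 × 2.432) = 36.586744 rev/s
rpm = 60·n = 2195.204645

rpm = 2195.20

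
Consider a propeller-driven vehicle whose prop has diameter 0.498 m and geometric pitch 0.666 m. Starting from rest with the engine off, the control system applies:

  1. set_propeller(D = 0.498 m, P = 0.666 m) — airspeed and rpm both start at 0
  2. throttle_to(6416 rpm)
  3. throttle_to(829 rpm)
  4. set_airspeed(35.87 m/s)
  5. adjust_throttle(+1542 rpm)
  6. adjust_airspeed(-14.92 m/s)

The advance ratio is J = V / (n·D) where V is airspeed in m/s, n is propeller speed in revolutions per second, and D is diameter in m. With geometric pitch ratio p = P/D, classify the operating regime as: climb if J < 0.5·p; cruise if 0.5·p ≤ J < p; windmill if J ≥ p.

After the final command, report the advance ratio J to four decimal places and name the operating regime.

set_propeller: D = 0.498 m, P = 0.666 m (p = P/D = 1.337349); state ← (V=0, rpm=0)
throttle_to(6416): rpm ← 6416
throttle_to(829): rpm ← 829
set_airspeed(35.87): V ← 35.87 m/s
adjust_throttle(+1542): rpm ← 829 +1542 = 2371
adjust_airspeed(-14.92): V ← 35.87 -14.92 = 20.95 m/s
final state: V = 20.95 m/s, rpm = 2371 → n = rpm/60 = 39.516667 rev/s
J = V / (n·D) = 20.95 / (39.516667 × 0.498) = 1.064570
regime bands: climb J<0.6687 | cruise [0.6687, 1.3373) | windmill J≥1.3373
J = 1.0646 → cruise

J = 1.0646, regime = cruise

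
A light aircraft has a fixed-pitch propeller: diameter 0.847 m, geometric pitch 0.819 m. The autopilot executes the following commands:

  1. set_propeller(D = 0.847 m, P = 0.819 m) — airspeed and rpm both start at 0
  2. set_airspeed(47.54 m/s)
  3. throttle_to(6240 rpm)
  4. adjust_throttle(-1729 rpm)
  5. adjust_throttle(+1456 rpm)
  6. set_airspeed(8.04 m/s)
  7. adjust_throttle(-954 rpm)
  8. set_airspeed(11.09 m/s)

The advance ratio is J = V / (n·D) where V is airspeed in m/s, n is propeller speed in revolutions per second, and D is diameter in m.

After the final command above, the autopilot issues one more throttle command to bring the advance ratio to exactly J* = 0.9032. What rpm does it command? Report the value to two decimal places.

set_propeller: D = 0.847 m, P = 0.819 m (p = P/D = 0.966942); state ← (V=0, rpm=0)
set_airspeed(47.54): V ← 47.54 m/s
throttle_to(6240): rpm ← 6240
adjust_throttle(-1729): rpm ← 6240 -1729 = 4511
adjust_throttle(+1456): rpm ← 4511 +1456 = 5967
set_airspeed(8.04): V ← 8.04 m/s
adjust_throttle(-954): rpm ← 5967 -954 = 5013
set_airspeed(11.09): V ← 11.09 m/s
final state: V = 11.09 m/s, rpm = 5013 → n = rpm/60 = 83.550000 rev/s
target J* = 0.9032; solve J* = V/(n·D) for n: n = V/(J*·D) = 11.09/(0.9032 × 0.847) = 14.496535 rev/s
rpm = 60·n = 869.792097

rpm = 869.79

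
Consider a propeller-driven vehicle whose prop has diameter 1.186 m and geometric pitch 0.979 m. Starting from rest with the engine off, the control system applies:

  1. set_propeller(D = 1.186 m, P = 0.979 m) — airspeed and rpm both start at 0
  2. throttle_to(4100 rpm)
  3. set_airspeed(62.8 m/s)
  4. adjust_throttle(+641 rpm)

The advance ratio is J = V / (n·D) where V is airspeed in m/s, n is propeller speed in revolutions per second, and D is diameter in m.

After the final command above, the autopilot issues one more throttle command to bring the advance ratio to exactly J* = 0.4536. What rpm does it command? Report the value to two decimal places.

set_propeller: D = 1.186 m, P = 0.979 m (p = P/D = 0.825464); state ← (V=0, rpm=0)
throttle_to(4100): rpm ← 4100
set_airspeed(62.8): V ← 62.8 m/s
adjust_throttle(+641): rpm ← 4100 +641 = 4741
final state: V = 62.8 m/s, rpm = 4741 → n = rpm/60 = 79.016667 rev/s
target J* = 0.4536; solve J* = V/(n·D) for n: n = V/(J*·D) = 62.8/(0.4536 × 1.186) = 116.735221 rev/s
rpm = 60·n = 7004.113244

rpm = 7004.11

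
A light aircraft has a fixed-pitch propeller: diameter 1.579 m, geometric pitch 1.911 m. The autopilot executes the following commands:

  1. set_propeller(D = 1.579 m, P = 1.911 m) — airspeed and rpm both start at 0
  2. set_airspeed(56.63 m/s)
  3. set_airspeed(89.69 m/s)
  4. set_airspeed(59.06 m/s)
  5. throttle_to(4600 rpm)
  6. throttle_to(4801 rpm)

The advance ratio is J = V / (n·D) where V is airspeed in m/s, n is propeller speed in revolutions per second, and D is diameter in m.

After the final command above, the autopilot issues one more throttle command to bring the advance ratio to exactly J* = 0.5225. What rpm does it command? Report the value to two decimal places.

rpm = 4295.13

set_propeller: D = 1.579 m, P = 1.911 m (p = P/D = 1.210260); state ← (V=0, rpm=0)
set_airspeed(56.63): V ← 56.63 m/s
set_airspeed(89.69): V ← 89.69 m/s
set_airspeed(59.06): V ← 59.06 m/s
throttle_to(4600): rpm ← 4600
throttle_to(4801): rpm ← 4801
final state: V = 59.06 m/s, rpm = 4801 → n = rpm/60 = 80.016667 rev/s
target J* = 0.5225; solve J* = V/(n·D) for n: n = V/(J*·D) = 59.06/(0.5225 × 1.579) = 71.585493 rev/s
rpm = 60·n = 4295.129556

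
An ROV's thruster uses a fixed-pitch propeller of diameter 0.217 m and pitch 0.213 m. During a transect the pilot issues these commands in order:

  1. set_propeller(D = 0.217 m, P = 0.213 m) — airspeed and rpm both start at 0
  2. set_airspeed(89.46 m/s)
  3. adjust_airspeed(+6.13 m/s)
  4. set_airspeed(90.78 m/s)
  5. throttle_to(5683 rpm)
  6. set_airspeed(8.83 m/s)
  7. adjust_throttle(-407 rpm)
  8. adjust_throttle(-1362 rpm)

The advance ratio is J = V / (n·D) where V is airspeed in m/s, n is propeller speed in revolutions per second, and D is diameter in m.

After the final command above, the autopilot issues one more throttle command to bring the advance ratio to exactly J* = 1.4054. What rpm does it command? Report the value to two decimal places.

set_propeller: D = 0.217 m, P = 0.213 m (p = P/D = 0.981567); state ← (V=0, rpm=0)
set_airspeed(89.46): V ← 89.46 m/s
adjust_airspeed(+6.13): V ← 89.46 +6.13 = 95.59 m/s
set_airspeed(90.78): V ← 90.78 m/s
throttle_to(5683): rpm ← 5683
set_airspeed(8.83): V ← 8.83 m/s
adjust_throttle(-407): rpm ← 5683 -407 = 5276
adjust_throttle(-1362): rpm ← 5276 -1362 = 3914
final state: V = 8.83 m/s, rpm = 3914 → n = rpm/60 = 65.233333 rev/s
target J* = 1.4054; solve J* = V/(n·D) for n: n = V/(J*·D) = 8.83/(1.4054 × 0.217) = 28.953497 rev/s
rpm = 60·n = 1737.209801

rpm = 1737.21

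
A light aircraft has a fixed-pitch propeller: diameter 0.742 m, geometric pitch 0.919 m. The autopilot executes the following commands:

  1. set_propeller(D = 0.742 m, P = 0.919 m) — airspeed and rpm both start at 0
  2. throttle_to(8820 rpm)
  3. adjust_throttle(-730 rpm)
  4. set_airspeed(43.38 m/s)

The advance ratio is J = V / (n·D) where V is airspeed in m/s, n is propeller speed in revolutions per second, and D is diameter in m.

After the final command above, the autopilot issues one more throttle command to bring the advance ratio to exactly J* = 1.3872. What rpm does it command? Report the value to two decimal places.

rpm = 2528.70

set_propeller: D = 0.742 m, P = 0.919 m (p = P/D = 1.238544); state ← (V=0, rpm=0)
throttle_to(8820): rpm ← 8820
adjust_throttle(-730): rpm ← 8820 -730 = 8090
set_airspeed(43.38): V ← 43.38 m/s
final state: V = 43.38 m/s, rpm = 8090 → n = rpm/60 = 134.833333 rev/s
target J* = 1.3872; solve J* = V/(n·D) for n: n = V/(J*·D) = 43.38/(1.3872 × 0.742) = 42.145049 rev/s
rpm = 60·n = 2528.702935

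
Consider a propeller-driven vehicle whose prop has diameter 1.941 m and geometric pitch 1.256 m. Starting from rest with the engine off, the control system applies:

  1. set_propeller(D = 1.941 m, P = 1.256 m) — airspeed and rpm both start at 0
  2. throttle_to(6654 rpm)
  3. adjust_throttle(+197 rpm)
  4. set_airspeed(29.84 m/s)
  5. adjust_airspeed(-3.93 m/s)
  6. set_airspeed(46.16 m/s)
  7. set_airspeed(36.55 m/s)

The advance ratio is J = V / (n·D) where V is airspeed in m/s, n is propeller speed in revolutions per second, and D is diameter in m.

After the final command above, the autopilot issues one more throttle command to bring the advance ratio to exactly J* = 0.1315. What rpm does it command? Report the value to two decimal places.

rpm = 8591.86

set_propeller: D = 1.941 m, P = 1.256 m (p = P/D = 0.647089); state ← (V=0, rpm=0)
throttle_to(6654): rpm ← 6654
adjust_throttle(+197): rpm ← 6654 +197 = 6851
set_airspeed(29.84): V ← 29.84 m/s
adjust_airspeed(-3.93): V ← 29.84 -3.93 = 25.91 m/s
set_airspeed(46.16): V ← 46.16 m/s
set_airspeed(36.55): V ← 36.55 m/s
final state: V = 36.55 m/s, rpm = 6851 → n = rpm/60 = 114.183333 rev/s
target J* = 0.1315; solve J* = V/(n·D) for n: n = V/(J*·D) = 36.55/(0.1315 × 1.941) = 143.197717 rev/s
rpm = 60·n = 8591.863000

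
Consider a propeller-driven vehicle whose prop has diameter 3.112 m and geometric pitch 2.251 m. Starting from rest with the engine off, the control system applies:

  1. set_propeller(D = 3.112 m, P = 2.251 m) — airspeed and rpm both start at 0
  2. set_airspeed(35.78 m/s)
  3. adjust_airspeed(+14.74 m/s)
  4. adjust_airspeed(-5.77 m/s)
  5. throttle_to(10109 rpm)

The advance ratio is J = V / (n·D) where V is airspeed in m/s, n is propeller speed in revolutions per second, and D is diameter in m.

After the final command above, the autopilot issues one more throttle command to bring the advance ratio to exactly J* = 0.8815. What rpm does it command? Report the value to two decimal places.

rpm = 978.77

set_propeller: D = 3.112 m, P = 2.251 m (p = P/D = 0.723329); state ← (V=0, rpm=0)
set_airspeed(35.78): V ← 35.78 m/s
adjust_airspeed(+14.74): V ← 35.78 +14.74 = 50.52 m/s
adjust_airspeed(-5.77): V ← 50.52 -5.77 = 44.75 m/s
throttle_to(10109): rpm ← 10109
final state: V = 44.75 m/s, rpm = 10109 → n = rpm/60 = 168.483333 rev/s
target J* = 0.8815; solve J* = V/(n·D) for n: n = V/(J*·D) = 44.75/(0.8815 × 3.112) = 16.312899 rev/s
rpm = 60·n = 978.773912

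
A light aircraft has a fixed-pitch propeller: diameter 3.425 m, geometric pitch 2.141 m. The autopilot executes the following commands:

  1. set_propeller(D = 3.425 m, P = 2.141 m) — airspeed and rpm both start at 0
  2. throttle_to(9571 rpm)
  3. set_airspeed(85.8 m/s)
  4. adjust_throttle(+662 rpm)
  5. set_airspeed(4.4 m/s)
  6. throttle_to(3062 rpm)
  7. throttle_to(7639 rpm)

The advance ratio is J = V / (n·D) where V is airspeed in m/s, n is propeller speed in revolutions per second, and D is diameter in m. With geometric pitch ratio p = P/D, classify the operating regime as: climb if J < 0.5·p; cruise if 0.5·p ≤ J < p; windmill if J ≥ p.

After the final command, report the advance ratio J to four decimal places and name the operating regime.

J = 0.0101, regime = climb

set_propeller: D = 3.425 m, P = 2.141 m (p = P/D = 0.625109); state ← (V=0, rpm=0)
throttle_to(9571): rpm ← 9571
set_airspeed(85.8): V ← 85.8 m/s
adjust_throttle(+662): rpm ← 9571 +662 = 10233
set_airspeed(4.4): V ← 4.4 m/s
throttle_to(3062): rpm ← 3062
throttle_to(7639): rpm ← 7639
final state: V = 4.4 m/s, rpm = 7639 → n = rpm/60 = 127.316667 rev/s
J = V / (n·D) = 4.4 / (127.316667 × 3.425) = 0.010090
regime bands: climb J<0.3126 | cruise [0.3126, 0.6251) | windmill J≥0.6251
J = 0.0101 → climb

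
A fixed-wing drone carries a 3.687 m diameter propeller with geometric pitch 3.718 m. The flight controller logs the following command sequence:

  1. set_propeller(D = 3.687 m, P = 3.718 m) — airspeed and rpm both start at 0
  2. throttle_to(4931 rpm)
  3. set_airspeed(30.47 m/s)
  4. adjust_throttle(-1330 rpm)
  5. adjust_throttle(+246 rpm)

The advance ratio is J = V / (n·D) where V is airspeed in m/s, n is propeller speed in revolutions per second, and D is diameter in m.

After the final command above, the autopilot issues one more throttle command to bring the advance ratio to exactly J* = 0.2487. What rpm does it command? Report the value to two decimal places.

rpm = 1993.77

set_propeller: D = 3.687 m, P = 3.718 m (p = P/D = 1.008408); state ← (V=0, rpm=0)
throttle_to(4931): rpm ← 4931
set_airspeed(30.47): V ← 30.47 m/s
adjust_throttle(-1330): rpm ← 4931 -1330 = 3601
adjust_throttle(+246): rpm ← 3601 +246 = 3847
final state: V = 30.47 m/s, rpm = 3847 → n = rpm/60 = 64.116667 rev/s
target J* = 0.2487; solve J* = V/(n·D) for n: n = V/(J*·D) = 30.47/(0.2487 × 3.687) = 33.229479 rev/s
rpm = 60·n = 1993.768737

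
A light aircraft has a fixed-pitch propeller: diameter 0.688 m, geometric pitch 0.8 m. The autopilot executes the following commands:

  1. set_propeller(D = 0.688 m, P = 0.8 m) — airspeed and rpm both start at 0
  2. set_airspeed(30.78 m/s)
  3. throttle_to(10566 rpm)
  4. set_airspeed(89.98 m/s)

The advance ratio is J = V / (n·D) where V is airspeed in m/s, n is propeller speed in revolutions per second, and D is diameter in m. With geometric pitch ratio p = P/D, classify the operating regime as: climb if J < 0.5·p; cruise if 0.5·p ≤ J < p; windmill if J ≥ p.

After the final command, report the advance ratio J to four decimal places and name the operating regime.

set_propeller: D = 0.688 m, P = 0.8 m (p = P/D = 1.162791); state ← (V=0, rpm=0)
set_airspeed(30.78): V ← 30.78 m/s
throttle_to(10566): rpm ← 10566
set_airspeed(89.98): V ← 89.98 m/s
final state: V = 89.98 m/s, rpm = 10566 → n = rpm/60 = 176.100000 rev/s
J = V / (n·D) = 89.98 / (176.100000 × 0.688) = 0.742674
regime bands: climb J<0.5814 | cruise [0.5814, 1.1628) | windmill J≥1.1628
J = 0.7427 → cruise

J = 0.7427, regime = cruise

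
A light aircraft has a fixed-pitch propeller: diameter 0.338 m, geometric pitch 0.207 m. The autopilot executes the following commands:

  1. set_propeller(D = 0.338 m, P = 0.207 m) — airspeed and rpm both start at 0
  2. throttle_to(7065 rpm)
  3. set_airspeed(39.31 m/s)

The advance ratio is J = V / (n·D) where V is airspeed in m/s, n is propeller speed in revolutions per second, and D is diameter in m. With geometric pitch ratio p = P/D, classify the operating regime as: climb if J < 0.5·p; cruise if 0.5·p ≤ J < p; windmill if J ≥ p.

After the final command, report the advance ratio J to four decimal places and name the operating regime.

set_propeller: D = 0.338 m, P = 0.207 m (p = P/D = 0.612426); state ← (V=0, rpm=0)
throttle_to(7065): rpm ← 7065
set_airspeed(39.31): V ← 39.31 m/s
final state: V = 39.31 m/s, rpm = 7065 → n = rpm/60 = 117.750000 rev/s
J = V / (n·D) = 39.31 / (117.750000 × 0.338) = 0.987701
regime bands: climb J<0.3062 | cruise [0.3062, 0.6124) | windmill J≥0.6124
J = 0.9877 → windmill

J = 0.9877, regime = windmill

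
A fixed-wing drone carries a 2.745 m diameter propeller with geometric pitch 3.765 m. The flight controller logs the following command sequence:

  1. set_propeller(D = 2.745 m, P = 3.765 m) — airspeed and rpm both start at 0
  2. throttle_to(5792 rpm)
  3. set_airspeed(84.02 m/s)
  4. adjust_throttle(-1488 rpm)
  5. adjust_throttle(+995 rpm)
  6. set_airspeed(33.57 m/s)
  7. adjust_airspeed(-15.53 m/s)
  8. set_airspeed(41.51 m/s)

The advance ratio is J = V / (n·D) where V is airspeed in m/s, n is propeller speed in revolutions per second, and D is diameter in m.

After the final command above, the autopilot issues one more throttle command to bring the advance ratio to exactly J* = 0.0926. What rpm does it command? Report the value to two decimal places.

rpm = 9798.30

set_propeller: D = 2.745 m, P = 3.765 m (p = P/D = 1.371585); state ← (V=0, rpm=0)
throttle_to(5792): rpm ← 5792
set_airspeed(84.02): V ← 84.02 m/s
adjust_throttle(-1488): rpm ← 5792 -1488 = 4304
adjust_throttle(+995): rpm ← 4304 +995 = 5299
set_airspeed(33.57): V ← 33.57 m/s
adjust_airspeed(-15.53): V ← 33.57 -15.53 = 18.04 m/s
set_airspeed(41.51): V ← 41.51 m/s
final state: V = 41.51 m/s, rpm = 5299 → n = rpm/60 = 88.316667 rev/s
target J* = 0.0926; solve J* = V/(n·D) for n: n = V/(J*·D) = 41.51/(0.0926 × 2.745) = 163.304968 rev/s
rpm = 60·n = 9798.298103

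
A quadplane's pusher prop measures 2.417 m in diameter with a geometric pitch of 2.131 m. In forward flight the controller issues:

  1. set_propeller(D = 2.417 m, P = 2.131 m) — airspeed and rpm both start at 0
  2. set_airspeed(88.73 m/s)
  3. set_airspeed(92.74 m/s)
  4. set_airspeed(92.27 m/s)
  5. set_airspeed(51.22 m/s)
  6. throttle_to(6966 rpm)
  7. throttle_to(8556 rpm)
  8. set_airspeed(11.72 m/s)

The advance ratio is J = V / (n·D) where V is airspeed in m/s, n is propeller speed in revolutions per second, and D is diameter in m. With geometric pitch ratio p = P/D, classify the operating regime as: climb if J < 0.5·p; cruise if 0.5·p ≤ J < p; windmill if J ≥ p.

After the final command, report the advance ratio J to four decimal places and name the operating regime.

J = 0.0340, regime = climb

set_propeller: D = 2.417 m, P = 2.131 m (p = P/D = 0.881671); state ← (V=0, rpm=0)
set_airspeed(88.73): V ← 88.73 m/s
set_airspeed(92.74): V ← 92.74 m/s
set_airspeed(92.27): V ← 92.27 m/s
set_airspeed(51.22): V ← 51.22 m/s
throttle_to(6966): rpm ← 6966
throttle_to(8556): rpm ← 8556
set_airspeed(11.72): V ← 11.72 m/s
final state: V = 11.72 m/s, rpm = 8556 → n = rpm/60 = 142.600000 rev/s
J = V / (n·D) = 11.72 / (142.600000 × 2.417) = 0.034004
regime bands: climb J<0.4408 | cruise [0.4408, 0.8817) | windmill J≥0.8817
J = 0.0340 → climb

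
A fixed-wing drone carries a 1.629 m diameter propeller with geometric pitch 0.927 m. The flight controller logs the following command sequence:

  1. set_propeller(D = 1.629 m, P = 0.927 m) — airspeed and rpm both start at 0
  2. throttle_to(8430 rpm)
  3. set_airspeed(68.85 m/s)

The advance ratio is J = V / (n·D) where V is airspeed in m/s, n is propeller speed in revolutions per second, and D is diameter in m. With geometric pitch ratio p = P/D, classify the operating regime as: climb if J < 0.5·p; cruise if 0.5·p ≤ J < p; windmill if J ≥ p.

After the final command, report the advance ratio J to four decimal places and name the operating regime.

J = 0.3008, regime = cruise

set_propeller: D = 1.629 m, P = 0.927 m (p = P/D = 0.569061); state ← (V=0, rpm=0)
throttle_to(8430): rpm ← 8430
set_airspeed(68.85): V ← 68.85 m/s
final state: V = 68.85 m/s, rpm = 8430 → n = rpm/60 = 140.500000 rev/s
J = V / (n·D) = 68.85 / (140.500000 × 1.629) = 0.300820
regime bands: climb J<0.2845 | cruise [0.2845, 0.5691) | windmill J≥0.5691
J = 0.3008 → cruise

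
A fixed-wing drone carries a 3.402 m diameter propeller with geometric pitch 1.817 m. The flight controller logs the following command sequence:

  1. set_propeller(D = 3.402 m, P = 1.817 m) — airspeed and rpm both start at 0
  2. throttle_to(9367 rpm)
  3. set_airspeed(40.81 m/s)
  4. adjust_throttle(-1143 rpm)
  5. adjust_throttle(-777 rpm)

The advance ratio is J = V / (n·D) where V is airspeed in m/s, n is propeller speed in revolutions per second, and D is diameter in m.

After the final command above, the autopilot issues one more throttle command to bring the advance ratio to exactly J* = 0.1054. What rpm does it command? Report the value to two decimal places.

rpm = 6828.78

set_propeller: D = 3.402 m, P = 1.817 m (p = P/D = 0.534098); state ← (V=0, rpm=0)
throttle_to(9367): rpm ← 9367
set_airspeed(40.81): V ← 40.81 m/s
adjust_throttle(-1143): rpm ← 9367 -1143 = 8224
adjust_throttle(-777): rpm ← 8224 -777 = 7447
final state: V = 40.81 m/s, rpm = 7447 → n = rpm/60 = 124.116667 rev/s
target J* = 0.1054; solve J* = V/(n·D) for n: n = V/(J*·D) = 40.81/(0.1054 × 3.402) = 113.812949 rev/s
rpm = 60·n = 6828.776911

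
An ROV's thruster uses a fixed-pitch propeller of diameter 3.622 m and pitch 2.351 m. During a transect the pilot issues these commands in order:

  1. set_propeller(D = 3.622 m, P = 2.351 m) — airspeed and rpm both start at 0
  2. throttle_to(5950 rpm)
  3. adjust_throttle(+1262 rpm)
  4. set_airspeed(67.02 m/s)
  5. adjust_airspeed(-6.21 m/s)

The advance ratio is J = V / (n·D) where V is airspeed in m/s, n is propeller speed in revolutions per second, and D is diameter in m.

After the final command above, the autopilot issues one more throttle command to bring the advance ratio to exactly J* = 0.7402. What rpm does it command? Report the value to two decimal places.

rpm = 1360.91

set_propeller: D = 3.622 m, P = 2.351 m (p = P/D = 0.649089); state ← (V=0, rpm=0)
throttle_to(5950): rpm ← 5950
adjust_throttle(+1262): rpm ← 5950 +1262 = 7212
set_airspeed(67.02): V ← 67.02 m/s
adjust_airspeed(-6.21): V ← 67.02 -6.21 = 60.81 m/s
final state: V = 60.81 m/s, rpm = 7212 → n = rpm/60 = 120.200000 rev/s
target J* = 0.7402; solve J* = V/(n·D) for n: n = V/(J*·D) = 60.81/(0.7402 × 3.622) = 22.681798 rev/s
rpm = 60·n = 1360.907875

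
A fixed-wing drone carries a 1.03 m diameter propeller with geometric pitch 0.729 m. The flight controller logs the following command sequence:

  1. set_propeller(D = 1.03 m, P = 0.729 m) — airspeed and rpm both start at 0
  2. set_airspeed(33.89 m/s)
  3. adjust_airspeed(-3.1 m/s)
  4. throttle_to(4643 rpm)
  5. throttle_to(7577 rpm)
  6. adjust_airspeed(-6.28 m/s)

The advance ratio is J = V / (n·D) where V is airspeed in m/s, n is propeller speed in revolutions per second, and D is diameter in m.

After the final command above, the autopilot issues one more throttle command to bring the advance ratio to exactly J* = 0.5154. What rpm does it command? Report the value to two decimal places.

rpm = 2770.21

set_propeller: D = 1.03 m, P = 0.729 m (p = P/D = 0.707767); state ← (V=0, rpm=0)
set_airspeed(33.89): V ← 33.89 m/s
adjust_airspeed(-3.1): V ← 33.89 -3.1 = 30.79 m/s
throttle_to(4643): rpm ← 4643
throttle_to(7577): rpm ← 7577
adjust_airspeed(-6.28): V ← 30.79 -6.28 = 24.51 m/s
final state: V = 24.51 m/s, rpm = 7577 → n = rpm/60 = 126.283333 rev/s
target J* = 0.5154; solve J* = V/(n·D) for n: n = V/(J*·D) = 24.51/(0.5154 × 1.03) = 46.170191 rev/s
rpm = 60·n = 2770.211467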